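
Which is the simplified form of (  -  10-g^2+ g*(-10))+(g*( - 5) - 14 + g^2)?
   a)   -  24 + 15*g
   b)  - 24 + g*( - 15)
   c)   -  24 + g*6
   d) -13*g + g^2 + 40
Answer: b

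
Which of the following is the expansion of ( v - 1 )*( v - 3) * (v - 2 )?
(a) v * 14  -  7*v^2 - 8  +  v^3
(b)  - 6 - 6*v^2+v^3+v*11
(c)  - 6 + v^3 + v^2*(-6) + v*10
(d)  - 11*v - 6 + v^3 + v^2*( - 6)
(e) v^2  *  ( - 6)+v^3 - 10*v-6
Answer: b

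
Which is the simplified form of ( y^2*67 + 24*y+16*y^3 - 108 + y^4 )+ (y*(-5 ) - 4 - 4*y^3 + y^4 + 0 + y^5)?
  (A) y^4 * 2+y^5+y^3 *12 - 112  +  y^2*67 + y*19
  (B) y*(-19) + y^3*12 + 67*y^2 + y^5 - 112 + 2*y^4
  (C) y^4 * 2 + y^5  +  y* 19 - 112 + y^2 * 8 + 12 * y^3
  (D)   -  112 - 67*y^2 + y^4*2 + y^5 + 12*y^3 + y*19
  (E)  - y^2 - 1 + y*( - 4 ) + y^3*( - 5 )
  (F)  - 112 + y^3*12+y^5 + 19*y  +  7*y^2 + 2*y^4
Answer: A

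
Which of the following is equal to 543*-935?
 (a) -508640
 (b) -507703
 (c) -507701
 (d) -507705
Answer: d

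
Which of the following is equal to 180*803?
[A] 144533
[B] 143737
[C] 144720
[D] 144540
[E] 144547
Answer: D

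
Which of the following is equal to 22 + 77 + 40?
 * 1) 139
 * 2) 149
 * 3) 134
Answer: 1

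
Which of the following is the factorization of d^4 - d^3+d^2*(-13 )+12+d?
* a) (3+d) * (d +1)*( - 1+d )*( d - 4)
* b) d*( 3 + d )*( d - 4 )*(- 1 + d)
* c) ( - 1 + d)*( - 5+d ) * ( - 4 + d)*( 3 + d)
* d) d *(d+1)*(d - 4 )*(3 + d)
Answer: a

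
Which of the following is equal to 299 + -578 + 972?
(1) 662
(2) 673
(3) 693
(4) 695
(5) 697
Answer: 3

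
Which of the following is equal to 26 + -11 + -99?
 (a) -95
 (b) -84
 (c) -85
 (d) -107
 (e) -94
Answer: b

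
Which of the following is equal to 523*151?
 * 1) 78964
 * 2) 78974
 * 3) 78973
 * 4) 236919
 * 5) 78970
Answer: 3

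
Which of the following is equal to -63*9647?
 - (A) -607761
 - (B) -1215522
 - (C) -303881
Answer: A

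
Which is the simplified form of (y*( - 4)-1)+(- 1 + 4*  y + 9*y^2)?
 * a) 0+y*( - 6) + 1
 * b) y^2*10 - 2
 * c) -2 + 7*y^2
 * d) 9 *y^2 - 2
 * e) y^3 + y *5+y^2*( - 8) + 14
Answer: d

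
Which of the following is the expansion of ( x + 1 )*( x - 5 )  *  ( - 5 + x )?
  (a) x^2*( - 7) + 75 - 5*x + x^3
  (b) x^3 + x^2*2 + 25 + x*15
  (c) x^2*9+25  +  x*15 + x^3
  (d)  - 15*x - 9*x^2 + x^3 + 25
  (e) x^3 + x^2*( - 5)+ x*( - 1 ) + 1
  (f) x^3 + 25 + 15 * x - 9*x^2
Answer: f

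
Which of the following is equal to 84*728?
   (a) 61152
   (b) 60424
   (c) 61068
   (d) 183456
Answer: a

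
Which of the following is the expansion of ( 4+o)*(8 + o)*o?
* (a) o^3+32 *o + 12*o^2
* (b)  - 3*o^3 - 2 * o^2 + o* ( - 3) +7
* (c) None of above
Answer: a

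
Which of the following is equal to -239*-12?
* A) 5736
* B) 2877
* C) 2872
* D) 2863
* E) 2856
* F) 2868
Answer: F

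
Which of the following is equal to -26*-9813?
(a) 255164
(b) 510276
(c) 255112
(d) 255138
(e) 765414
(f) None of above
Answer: d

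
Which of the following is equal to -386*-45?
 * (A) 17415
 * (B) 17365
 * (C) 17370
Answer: C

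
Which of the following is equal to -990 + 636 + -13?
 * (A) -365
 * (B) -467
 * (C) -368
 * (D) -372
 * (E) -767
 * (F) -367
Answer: F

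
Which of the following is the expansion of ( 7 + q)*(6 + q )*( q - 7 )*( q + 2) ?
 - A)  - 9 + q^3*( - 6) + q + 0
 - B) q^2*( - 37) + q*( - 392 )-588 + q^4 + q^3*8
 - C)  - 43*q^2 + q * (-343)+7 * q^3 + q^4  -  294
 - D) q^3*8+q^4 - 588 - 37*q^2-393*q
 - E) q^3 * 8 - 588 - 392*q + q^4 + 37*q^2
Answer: B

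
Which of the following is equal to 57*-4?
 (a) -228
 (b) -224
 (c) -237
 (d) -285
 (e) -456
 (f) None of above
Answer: a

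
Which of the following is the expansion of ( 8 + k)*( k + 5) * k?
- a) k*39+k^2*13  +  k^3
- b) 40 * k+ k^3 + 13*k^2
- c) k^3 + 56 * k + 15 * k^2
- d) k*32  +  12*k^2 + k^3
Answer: b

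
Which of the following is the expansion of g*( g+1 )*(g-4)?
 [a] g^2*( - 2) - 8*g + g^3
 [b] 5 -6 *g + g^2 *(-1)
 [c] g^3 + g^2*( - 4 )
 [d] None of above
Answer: d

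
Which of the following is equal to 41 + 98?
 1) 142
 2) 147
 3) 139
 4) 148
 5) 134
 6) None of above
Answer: 3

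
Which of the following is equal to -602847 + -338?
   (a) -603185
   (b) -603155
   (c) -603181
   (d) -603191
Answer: a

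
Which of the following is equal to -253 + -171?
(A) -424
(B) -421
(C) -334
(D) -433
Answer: A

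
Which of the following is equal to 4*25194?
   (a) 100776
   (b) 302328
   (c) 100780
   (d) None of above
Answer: a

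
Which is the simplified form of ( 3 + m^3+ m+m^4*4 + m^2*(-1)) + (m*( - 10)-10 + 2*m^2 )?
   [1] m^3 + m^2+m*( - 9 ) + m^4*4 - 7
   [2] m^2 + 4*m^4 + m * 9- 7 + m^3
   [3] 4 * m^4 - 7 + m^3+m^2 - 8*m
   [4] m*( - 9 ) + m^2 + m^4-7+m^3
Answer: 1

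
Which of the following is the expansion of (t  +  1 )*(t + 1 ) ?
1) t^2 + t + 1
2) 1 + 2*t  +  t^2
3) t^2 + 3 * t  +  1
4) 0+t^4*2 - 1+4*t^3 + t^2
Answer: 2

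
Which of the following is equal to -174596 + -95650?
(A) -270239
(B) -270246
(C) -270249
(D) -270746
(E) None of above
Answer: B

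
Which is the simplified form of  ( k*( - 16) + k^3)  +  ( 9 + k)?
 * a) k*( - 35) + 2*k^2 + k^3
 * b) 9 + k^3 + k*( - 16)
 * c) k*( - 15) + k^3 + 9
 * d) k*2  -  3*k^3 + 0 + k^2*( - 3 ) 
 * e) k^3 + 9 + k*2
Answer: c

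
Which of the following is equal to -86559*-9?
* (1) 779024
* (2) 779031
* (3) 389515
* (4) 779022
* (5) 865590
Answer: 2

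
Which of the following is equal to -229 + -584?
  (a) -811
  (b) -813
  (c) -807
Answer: b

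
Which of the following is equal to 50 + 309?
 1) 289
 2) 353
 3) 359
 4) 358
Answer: 3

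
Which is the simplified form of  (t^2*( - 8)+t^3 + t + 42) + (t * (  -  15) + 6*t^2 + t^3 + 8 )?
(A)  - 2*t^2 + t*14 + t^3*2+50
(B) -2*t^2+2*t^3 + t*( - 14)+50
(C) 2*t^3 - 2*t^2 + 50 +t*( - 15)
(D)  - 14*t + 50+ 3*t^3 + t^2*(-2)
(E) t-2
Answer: B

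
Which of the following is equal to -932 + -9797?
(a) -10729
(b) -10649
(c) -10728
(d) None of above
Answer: a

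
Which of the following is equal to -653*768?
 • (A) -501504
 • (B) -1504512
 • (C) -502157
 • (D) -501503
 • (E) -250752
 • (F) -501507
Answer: A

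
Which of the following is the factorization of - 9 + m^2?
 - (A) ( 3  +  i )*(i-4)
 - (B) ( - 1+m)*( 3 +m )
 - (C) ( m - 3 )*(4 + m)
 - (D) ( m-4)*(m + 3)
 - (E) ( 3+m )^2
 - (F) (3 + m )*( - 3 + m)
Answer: F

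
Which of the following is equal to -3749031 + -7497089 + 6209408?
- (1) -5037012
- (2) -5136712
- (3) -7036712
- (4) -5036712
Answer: 4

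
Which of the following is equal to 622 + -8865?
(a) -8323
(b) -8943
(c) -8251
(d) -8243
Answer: d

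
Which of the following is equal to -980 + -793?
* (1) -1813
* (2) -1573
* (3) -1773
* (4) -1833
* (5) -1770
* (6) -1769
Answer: 3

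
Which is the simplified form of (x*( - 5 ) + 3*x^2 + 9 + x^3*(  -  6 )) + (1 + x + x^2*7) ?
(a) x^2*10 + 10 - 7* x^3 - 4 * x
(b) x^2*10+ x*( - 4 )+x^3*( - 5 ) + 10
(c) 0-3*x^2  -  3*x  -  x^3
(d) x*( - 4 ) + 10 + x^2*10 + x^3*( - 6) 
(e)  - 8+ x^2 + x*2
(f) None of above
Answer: d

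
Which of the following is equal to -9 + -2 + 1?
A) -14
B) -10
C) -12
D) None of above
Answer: B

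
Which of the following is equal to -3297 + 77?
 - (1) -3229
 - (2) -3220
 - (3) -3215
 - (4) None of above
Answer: 2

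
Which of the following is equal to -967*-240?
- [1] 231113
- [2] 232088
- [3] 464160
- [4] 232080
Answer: 4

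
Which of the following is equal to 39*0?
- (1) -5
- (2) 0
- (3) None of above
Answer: 2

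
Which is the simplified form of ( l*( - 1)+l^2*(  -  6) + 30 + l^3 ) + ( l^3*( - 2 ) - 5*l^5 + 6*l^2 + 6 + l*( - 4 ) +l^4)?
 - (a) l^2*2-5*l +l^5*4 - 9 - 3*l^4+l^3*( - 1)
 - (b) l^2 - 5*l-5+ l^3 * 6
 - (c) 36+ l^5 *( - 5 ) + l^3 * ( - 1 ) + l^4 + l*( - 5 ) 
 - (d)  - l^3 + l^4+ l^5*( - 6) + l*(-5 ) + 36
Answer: c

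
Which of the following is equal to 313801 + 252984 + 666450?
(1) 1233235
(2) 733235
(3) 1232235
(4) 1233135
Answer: 1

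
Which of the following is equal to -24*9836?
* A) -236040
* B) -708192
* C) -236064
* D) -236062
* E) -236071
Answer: C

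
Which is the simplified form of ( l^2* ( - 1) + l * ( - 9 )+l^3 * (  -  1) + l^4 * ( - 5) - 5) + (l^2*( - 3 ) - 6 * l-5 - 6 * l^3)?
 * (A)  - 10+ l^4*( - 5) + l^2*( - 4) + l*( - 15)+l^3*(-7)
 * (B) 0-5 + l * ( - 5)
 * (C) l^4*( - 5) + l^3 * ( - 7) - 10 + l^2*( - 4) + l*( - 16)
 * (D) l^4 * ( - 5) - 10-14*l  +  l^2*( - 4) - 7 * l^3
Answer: A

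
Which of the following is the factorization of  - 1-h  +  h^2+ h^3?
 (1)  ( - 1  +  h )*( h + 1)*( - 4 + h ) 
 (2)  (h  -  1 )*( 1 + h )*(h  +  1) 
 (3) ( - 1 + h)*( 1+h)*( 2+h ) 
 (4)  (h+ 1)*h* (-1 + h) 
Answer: 2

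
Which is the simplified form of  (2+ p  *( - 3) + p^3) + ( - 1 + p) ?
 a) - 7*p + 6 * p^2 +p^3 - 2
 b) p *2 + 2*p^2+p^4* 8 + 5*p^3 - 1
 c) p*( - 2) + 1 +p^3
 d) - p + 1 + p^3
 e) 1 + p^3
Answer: c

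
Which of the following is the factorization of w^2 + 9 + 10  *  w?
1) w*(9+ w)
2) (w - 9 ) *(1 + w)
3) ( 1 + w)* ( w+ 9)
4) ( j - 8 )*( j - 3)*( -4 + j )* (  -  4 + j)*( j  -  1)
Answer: 3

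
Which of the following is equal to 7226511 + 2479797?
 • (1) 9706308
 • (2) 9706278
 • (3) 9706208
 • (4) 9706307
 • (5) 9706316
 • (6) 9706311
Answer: 1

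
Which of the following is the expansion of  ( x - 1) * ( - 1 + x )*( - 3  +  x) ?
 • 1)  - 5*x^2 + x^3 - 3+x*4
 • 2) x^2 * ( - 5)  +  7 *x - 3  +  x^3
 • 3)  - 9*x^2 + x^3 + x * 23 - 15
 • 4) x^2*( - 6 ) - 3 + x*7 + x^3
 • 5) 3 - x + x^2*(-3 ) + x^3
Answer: 2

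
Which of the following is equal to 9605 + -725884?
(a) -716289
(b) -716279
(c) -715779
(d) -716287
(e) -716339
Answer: b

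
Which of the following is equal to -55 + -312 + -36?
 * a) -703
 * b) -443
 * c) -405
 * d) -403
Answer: d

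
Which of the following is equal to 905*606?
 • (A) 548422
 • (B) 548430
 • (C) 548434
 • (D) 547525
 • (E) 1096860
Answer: B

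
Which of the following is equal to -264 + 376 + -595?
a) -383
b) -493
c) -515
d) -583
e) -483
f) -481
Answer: e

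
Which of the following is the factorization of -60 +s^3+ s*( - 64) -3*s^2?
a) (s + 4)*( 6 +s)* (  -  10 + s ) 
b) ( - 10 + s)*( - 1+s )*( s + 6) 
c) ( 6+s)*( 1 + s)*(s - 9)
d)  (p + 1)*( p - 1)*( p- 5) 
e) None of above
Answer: e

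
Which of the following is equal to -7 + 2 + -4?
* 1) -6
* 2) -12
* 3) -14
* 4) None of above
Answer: 4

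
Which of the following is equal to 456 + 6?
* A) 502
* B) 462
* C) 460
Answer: B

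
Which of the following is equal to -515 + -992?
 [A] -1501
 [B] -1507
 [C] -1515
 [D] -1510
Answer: B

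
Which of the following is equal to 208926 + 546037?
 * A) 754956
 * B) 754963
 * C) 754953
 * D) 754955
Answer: B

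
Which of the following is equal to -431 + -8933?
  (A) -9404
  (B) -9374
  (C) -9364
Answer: C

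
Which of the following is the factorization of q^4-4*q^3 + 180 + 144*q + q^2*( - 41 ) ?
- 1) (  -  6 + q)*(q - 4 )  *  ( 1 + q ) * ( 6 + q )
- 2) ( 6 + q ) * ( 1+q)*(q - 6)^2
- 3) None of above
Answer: 3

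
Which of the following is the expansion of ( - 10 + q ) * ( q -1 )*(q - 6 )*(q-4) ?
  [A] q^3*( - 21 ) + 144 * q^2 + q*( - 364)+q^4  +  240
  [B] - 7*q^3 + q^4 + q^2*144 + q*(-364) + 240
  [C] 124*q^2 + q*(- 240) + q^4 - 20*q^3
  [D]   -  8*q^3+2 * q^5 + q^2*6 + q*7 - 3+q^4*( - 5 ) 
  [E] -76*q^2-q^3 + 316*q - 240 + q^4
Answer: A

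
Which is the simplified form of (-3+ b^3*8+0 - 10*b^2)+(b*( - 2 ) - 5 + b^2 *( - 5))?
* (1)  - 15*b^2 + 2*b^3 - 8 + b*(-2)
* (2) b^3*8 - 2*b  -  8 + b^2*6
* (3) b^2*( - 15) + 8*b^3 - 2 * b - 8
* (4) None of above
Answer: 3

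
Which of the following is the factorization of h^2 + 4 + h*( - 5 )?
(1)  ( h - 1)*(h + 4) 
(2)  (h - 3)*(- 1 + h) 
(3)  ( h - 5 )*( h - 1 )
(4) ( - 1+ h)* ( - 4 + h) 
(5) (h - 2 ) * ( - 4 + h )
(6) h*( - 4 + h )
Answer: 4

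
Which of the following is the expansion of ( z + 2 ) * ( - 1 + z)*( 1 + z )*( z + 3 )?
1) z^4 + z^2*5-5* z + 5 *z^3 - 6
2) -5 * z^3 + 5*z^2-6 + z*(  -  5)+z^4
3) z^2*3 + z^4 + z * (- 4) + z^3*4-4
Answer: 1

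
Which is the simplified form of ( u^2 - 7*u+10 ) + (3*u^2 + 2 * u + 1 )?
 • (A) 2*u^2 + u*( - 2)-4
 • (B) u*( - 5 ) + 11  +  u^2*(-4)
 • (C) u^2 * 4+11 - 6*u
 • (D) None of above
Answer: D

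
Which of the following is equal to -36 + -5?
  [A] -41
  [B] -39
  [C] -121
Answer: A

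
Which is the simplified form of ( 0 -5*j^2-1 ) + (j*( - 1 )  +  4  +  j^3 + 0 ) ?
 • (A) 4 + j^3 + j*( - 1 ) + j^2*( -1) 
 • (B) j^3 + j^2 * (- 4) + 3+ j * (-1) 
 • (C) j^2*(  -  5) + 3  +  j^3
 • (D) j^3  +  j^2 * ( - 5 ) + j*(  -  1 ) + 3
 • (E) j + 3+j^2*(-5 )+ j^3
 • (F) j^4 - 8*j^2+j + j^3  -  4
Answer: D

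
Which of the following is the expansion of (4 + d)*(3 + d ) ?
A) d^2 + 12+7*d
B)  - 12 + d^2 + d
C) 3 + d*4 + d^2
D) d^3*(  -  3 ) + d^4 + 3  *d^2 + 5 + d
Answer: A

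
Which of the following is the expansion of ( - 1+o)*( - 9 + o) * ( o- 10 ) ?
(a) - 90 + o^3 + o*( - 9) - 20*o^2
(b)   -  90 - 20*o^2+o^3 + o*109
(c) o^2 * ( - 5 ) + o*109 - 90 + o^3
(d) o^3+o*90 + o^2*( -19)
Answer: b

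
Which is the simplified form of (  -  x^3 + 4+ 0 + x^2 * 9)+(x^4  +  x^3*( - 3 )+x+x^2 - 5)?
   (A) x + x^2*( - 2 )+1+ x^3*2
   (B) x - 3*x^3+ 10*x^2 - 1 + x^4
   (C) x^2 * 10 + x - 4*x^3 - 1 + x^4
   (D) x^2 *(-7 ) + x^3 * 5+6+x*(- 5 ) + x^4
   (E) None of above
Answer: C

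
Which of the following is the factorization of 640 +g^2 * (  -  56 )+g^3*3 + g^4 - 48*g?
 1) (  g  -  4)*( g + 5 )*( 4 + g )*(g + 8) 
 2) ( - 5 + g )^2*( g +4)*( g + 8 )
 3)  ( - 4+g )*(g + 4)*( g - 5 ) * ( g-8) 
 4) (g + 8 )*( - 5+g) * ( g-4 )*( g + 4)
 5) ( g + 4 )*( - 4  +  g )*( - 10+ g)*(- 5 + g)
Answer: 4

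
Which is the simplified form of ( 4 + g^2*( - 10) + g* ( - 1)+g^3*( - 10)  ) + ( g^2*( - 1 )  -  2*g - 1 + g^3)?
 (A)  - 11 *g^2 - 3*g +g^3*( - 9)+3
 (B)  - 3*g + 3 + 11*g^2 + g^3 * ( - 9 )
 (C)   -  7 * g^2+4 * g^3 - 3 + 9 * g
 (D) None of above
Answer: A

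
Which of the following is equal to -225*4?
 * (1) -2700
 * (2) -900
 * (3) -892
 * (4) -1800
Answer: 2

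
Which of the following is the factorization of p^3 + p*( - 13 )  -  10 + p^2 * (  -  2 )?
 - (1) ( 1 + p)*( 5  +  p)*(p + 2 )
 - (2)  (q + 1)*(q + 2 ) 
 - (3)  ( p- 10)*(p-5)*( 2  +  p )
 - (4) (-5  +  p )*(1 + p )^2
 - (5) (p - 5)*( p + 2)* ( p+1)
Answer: 5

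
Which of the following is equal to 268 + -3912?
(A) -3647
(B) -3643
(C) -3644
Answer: C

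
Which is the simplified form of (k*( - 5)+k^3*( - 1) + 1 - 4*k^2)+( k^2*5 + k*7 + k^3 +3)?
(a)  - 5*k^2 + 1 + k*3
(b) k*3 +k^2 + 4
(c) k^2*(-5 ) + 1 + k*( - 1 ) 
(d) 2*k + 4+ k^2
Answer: d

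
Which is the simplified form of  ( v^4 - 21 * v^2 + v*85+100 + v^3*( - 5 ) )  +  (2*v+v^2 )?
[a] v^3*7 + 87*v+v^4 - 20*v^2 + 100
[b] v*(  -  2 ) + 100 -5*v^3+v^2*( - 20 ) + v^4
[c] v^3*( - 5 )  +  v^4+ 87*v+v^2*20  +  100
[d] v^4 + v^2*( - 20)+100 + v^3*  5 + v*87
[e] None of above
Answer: e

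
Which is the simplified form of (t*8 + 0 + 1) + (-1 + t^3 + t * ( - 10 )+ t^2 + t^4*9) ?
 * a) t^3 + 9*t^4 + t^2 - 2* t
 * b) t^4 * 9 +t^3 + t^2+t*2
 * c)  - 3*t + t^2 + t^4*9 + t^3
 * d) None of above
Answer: a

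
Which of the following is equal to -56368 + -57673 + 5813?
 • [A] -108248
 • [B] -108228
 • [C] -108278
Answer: B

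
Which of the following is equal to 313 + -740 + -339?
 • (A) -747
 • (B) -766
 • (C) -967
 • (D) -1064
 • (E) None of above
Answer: B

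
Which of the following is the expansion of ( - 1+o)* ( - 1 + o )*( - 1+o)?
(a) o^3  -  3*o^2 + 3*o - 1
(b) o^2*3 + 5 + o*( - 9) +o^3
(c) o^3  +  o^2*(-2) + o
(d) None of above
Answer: a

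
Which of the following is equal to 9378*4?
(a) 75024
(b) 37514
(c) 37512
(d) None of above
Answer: c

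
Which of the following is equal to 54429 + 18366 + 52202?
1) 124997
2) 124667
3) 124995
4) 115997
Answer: 1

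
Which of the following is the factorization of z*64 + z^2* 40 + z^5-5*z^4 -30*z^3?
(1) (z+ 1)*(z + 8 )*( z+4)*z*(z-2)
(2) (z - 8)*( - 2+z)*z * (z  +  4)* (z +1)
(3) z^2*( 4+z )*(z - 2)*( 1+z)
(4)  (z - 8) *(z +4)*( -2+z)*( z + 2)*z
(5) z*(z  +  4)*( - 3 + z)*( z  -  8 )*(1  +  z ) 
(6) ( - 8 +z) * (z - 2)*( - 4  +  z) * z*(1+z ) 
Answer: 2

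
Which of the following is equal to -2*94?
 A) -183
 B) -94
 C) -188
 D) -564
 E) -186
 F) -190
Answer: C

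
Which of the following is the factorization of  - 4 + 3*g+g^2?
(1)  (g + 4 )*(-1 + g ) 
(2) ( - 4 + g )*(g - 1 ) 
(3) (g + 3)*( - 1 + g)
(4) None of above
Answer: 1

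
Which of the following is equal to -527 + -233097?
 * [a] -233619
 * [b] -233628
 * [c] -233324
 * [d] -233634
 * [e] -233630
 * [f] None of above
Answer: f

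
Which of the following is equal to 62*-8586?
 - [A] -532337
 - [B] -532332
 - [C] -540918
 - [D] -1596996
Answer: B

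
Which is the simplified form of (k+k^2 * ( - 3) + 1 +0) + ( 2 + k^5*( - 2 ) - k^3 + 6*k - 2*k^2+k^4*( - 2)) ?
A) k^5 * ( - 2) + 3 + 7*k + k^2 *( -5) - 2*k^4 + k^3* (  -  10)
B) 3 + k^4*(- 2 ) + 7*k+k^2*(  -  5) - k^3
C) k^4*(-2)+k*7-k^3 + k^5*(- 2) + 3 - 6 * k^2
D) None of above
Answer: D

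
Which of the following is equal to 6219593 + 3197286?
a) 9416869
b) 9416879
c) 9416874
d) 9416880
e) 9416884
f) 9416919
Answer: b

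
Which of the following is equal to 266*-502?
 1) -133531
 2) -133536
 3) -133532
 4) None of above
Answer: 3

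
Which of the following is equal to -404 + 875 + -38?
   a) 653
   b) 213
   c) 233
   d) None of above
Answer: d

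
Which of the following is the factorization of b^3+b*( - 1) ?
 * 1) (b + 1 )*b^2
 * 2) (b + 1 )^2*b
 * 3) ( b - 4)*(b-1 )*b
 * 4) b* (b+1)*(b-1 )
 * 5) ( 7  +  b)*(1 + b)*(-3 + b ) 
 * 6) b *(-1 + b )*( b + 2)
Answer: 4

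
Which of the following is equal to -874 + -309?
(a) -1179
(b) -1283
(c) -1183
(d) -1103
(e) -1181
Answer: c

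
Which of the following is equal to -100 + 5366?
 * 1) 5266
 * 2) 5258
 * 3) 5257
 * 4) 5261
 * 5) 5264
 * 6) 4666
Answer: 1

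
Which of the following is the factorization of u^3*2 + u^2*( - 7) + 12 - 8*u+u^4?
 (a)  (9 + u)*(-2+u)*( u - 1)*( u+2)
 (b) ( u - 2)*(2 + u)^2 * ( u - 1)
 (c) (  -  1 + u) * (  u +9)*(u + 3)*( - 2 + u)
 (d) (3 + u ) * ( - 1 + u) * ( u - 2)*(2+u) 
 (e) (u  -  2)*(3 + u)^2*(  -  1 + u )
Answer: d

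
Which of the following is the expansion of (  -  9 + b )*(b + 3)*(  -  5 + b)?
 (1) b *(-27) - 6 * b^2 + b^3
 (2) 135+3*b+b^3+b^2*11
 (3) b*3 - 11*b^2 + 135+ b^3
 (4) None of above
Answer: 3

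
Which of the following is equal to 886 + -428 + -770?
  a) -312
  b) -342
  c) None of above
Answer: a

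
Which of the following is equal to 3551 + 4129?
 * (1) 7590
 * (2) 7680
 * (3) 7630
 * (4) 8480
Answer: 2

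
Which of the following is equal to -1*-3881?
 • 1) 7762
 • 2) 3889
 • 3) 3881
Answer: 3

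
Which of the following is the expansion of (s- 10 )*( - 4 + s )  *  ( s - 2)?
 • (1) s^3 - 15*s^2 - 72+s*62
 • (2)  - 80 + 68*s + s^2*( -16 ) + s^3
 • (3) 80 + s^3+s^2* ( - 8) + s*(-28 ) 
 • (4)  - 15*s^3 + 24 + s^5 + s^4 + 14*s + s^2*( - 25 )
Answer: 2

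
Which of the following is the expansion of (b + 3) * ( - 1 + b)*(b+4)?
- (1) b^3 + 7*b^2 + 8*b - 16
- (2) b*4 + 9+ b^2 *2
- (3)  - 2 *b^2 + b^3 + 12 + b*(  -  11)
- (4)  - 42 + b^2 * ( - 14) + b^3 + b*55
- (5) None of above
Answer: 5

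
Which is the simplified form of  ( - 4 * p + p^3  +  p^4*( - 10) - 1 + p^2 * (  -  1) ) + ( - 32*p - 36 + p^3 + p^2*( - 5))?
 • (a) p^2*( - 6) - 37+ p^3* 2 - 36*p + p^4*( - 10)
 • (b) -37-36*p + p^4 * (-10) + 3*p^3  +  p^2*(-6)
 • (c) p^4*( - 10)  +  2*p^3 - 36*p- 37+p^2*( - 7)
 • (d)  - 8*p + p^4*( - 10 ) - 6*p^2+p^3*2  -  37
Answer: a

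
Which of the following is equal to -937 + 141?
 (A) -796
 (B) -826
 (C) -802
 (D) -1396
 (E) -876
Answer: A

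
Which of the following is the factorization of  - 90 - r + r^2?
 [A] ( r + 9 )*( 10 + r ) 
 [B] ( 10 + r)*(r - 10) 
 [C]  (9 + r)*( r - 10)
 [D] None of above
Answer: C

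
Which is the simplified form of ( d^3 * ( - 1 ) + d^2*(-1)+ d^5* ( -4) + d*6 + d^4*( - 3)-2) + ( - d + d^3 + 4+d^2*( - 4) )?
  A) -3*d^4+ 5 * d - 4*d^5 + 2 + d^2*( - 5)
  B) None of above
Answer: A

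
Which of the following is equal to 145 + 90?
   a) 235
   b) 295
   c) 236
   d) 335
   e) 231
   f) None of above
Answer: a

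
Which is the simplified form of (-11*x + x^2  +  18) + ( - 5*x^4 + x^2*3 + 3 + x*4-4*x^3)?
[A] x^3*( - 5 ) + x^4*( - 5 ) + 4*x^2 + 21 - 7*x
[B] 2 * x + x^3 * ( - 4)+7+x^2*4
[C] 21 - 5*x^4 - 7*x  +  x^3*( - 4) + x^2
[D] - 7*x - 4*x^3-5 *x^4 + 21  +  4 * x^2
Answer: D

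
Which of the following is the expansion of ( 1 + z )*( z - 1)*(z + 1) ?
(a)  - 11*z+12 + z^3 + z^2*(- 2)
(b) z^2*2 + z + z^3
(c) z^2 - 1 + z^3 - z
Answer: c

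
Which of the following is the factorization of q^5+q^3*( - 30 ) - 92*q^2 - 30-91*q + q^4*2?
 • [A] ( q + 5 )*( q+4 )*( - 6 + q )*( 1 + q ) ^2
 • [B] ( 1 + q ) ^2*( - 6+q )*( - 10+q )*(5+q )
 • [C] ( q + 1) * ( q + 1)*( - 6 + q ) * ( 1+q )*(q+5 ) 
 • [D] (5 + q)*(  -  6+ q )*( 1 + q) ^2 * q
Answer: C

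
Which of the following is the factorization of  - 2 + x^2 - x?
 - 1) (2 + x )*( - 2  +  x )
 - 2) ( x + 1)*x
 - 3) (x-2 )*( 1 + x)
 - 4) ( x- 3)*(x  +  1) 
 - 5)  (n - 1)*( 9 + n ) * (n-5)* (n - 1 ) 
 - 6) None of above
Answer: 3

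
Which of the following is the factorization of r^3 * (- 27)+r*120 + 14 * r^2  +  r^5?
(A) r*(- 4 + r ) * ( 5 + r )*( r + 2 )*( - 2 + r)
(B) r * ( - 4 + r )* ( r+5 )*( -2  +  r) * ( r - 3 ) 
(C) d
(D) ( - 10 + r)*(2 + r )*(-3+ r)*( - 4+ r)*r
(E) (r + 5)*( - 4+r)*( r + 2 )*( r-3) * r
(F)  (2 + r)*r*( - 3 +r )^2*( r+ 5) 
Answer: E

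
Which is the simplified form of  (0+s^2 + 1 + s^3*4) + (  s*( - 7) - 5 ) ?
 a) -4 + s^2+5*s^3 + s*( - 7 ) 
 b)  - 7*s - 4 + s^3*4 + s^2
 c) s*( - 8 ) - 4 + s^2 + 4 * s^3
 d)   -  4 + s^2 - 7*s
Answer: b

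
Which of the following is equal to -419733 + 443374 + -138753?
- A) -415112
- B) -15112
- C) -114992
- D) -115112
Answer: D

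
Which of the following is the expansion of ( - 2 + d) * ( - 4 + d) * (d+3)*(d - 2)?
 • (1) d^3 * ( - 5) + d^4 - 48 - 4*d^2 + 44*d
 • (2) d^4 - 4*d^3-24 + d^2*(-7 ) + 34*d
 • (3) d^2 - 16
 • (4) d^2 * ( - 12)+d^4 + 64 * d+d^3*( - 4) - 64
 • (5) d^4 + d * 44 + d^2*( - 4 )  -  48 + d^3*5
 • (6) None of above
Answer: 1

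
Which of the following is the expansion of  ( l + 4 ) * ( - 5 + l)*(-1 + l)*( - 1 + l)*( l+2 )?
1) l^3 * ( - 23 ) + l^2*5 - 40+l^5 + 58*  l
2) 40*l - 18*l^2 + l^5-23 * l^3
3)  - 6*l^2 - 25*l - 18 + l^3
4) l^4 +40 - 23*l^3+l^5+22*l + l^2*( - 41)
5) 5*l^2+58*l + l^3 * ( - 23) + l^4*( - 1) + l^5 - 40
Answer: 5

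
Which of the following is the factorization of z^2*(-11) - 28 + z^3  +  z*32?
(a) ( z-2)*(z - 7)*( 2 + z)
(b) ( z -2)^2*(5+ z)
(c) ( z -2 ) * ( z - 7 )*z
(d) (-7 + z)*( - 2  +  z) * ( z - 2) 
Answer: d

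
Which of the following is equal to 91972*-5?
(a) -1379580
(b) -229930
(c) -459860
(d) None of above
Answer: c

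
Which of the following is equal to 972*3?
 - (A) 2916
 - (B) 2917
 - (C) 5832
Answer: A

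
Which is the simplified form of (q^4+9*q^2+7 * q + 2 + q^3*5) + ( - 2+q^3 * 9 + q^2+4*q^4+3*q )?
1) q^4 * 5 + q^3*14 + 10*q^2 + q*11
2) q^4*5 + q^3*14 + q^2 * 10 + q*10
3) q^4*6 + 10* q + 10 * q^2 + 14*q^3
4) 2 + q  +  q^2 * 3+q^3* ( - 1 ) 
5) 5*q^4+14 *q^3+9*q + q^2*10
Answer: 2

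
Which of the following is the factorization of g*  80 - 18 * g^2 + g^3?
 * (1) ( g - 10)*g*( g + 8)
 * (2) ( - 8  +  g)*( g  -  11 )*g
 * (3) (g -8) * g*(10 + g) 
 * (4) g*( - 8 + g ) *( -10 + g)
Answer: 4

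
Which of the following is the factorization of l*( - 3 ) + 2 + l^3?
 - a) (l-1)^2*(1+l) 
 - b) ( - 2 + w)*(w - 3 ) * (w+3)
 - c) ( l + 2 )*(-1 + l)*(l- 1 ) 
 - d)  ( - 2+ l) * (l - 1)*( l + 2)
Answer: c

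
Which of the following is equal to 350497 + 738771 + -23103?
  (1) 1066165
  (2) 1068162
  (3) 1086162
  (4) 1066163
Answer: 1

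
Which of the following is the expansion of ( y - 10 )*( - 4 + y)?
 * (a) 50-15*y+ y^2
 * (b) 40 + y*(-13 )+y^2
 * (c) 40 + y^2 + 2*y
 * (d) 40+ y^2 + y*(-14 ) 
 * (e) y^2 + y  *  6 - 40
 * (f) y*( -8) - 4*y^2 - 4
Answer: d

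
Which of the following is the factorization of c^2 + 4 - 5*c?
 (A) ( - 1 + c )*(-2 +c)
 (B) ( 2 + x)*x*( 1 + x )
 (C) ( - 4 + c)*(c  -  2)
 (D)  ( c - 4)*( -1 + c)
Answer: D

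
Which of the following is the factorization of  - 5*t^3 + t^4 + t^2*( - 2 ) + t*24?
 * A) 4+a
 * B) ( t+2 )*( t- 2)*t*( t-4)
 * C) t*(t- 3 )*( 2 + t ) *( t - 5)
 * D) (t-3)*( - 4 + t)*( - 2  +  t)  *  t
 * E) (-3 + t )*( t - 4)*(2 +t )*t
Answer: E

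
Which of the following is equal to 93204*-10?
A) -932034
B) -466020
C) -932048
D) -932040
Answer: D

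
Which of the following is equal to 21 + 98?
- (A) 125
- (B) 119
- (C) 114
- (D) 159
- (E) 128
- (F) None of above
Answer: B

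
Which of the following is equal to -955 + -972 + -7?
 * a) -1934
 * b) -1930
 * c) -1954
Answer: a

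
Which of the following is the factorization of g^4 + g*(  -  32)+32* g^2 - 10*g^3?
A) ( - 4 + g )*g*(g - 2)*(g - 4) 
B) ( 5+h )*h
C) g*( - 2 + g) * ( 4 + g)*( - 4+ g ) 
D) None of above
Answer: A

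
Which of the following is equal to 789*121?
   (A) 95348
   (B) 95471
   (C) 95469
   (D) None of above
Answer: C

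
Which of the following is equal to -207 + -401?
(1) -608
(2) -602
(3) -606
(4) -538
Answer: 1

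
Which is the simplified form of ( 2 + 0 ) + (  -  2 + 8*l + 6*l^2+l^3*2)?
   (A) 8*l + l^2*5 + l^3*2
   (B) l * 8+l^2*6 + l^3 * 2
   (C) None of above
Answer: B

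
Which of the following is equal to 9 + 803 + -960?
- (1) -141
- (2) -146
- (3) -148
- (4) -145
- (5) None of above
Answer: 3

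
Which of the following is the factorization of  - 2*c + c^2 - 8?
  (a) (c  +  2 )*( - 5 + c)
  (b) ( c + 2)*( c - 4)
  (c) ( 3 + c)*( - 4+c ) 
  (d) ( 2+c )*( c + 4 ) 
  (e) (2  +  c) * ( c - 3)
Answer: b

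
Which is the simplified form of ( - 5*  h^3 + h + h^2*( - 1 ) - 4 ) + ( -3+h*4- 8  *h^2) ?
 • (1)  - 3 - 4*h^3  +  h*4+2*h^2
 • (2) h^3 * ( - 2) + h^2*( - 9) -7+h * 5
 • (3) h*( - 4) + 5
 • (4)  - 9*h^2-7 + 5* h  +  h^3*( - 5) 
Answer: 4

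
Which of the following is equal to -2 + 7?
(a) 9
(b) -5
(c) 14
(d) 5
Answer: d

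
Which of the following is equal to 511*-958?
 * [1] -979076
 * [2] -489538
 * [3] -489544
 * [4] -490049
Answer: 2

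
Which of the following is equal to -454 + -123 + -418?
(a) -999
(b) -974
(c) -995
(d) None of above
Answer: c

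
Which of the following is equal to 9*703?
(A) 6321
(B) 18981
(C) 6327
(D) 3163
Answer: C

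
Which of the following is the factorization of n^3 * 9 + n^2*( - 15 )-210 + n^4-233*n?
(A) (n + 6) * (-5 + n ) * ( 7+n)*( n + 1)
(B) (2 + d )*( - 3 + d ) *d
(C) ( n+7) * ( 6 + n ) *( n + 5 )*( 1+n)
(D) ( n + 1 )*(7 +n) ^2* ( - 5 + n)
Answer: A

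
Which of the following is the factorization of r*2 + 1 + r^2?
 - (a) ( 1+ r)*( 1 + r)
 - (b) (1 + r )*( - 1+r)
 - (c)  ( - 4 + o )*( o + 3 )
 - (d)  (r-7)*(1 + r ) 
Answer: a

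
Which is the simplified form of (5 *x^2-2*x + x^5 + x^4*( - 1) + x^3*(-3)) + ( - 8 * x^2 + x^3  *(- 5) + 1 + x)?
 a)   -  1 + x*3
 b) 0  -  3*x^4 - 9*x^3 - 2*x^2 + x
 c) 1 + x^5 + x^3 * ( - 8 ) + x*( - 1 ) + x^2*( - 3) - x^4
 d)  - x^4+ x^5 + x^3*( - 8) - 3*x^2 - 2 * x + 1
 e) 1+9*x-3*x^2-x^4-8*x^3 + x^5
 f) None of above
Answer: c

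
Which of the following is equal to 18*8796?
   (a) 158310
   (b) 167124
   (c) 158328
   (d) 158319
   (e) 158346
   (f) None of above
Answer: c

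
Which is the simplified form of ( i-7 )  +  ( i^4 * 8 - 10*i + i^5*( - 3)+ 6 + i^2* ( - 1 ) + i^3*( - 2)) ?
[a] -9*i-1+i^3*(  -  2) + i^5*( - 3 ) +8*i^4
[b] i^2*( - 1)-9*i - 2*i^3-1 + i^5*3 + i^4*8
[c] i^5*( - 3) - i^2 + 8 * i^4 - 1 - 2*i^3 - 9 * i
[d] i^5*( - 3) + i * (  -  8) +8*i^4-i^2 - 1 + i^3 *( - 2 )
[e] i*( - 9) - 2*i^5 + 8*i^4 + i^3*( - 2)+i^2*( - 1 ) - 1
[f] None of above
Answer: c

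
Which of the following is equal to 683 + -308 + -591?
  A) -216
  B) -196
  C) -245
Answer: A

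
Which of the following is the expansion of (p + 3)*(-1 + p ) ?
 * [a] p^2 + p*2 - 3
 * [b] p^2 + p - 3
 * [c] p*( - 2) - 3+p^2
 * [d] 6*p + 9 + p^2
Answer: a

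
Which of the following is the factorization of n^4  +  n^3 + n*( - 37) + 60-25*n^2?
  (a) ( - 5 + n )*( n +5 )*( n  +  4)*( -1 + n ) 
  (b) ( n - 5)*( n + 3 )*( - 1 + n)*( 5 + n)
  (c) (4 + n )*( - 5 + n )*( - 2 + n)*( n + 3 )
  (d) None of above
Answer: d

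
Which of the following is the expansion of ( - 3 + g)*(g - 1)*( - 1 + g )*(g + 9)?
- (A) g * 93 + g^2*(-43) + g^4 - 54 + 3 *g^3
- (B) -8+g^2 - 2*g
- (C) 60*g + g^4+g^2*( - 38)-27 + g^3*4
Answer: C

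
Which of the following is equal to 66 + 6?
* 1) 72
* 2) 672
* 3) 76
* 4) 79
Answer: 1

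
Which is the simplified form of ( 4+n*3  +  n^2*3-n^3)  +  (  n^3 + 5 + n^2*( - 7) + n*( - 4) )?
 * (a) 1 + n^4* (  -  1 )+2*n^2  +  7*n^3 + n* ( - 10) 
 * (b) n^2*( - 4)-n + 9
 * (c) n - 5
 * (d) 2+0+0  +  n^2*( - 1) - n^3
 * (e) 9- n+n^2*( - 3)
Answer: b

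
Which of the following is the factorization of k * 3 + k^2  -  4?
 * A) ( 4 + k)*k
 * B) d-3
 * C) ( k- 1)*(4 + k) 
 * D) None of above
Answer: C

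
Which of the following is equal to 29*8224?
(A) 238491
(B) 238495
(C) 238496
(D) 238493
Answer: C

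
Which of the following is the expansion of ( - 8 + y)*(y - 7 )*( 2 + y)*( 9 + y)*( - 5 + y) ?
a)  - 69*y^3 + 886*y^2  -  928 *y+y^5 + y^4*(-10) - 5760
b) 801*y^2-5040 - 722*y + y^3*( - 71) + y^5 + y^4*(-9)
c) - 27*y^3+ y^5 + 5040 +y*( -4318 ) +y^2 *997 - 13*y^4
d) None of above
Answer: b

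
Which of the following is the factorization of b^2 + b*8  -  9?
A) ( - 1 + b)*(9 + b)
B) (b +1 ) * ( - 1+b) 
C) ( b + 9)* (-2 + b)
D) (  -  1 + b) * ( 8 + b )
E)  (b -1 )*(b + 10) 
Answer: A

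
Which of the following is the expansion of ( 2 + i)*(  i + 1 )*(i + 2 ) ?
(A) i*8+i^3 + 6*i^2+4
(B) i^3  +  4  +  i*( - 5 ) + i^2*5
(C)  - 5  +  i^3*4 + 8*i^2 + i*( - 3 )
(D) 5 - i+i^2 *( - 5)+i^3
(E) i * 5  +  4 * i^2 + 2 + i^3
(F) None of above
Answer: F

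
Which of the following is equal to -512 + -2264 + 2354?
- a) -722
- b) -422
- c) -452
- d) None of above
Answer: b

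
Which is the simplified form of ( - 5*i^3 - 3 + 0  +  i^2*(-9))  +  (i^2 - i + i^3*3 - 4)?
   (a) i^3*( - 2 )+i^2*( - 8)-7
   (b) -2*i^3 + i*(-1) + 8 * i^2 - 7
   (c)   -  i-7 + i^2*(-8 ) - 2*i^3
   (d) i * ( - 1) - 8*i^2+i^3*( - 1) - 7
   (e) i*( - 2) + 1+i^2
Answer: c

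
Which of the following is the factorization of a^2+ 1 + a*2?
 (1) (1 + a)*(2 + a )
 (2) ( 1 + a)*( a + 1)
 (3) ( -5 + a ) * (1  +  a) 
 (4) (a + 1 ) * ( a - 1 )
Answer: 2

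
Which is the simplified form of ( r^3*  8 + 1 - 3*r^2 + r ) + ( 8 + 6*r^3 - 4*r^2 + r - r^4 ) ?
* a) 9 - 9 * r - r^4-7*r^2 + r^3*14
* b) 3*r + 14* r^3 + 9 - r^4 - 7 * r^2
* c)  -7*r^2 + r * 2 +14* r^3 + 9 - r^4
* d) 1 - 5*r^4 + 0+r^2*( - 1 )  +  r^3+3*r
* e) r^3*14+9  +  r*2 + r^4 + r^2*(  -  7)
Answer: c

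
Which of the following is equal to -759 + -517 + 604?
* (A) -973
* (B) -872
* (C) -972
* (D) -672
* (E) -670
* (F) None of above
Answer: D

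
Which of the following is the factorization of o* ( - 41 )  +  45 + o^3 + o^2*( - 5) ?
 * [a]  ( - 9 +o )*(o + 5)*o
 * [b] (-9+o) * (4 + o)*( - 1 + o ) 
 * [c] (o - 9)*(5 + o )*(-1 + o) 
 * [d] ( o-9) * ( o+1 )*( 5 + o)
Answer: c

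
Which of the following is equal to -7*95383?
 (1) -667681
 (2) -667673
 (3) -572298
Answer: 1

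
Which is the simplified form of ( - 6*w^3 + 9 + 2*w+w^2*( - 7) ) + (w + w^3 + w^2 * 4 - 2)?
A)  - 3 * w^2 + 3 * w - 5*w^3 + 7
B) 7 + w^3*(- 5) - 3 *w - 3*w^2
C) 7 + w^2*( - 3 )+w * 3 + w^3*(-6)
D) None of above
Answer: A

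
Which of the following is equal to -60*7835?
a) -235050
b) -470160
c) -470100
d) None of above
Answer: c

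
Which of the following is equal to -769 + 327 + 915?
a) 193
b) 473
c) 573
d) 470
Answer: b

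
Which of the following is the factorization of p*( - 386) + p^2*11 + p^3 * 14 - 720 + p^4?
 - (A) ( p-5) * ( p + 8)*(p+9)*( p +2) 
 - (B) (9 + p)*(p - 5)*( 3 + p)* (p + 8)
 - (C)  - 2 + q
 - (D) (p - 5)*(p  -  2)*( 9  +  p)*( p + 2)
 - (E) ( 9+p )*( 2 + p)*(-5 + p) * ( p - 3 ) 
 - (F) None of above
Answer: A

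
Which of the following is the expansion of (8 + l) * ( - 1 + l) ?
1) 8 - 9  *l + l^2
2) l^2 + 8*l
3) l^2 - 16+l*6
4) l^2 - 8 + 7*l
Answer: 4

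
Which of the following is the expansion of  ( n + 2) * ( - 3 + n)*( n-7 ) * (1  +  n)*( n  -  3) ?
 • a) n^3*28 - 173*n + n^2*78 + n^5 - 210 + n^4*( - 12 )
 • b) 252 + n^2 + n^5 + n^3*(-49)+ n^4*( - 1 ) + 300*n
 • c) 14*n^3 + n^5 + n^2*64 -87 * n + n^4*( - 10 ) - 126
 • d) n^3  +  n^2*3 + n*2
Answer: c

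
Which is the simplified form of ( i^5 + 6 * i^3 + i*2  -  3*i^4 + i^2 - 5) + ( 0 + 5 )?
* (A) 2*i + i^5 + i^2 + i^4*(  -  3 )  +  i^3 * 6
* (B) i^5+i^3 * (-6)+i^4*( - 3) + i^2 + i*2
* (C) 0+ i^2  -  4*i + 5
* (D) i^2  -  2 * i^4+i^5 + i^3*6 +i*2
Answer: A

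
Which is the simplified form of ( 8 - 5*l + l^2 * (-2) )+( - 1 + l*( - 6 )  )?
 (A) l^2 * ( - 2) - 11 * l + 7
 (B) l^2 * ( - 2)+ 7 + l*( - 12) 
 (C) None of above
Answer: A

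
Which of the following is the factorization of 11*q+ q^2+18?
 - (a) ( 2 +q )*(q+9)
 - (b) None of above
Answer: a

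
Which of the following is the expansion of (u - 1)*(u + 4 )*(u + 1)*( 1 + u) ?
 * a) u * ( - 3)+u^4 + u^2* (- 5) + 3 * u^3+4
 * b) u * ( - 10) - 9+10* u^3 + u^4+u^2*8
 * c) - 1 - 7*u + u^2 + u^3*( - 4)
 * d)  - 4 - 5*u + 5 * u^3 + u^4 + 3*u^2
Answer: d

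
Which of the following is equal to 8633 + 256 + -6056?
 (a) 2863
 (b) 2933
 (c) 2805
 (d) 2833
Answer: d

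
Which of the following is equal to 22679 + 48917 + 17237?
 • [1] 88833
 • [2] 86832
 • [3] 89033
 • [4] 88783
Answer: 1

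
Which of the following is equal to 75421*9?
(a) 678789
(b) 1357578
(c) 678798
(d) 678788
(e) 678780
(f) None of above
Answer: a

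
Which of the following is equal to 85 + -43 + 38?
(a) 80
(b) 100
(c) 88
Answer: a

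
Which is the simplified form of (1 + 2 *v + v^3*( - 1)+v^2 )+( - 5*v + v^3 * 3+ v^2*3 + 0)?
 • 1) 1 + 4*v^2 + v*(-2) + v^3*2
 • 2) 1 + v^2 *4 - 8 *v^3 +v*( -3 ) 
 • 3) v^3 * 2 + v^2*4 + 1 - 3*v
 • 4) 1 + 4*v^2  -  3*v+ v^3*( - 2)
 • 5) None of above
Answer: 3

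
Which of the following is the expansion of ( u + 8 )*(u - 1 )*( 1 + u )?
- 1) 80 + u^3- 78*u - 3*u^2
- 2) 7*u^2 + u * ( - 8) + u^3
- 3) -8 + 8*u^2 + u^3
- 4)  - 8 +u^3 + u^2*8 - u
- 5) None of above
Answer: 4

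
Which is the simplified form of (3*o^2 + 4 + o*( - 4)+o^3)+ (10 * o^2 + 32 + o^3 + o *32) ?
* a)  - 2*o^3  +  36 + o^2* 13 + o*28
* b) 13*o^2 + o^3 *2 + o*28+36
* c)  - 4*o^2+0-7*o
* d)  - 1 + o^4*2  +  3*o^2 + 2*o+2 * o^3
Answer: b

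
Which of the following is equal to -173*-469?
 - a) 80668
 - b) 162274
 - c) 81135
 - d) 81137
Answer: d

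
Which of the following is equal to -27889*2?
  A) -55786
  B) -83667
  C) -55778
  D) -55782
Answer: C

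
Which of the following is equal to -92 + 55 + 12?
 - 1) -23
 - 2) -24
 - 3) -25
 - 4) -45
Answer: 3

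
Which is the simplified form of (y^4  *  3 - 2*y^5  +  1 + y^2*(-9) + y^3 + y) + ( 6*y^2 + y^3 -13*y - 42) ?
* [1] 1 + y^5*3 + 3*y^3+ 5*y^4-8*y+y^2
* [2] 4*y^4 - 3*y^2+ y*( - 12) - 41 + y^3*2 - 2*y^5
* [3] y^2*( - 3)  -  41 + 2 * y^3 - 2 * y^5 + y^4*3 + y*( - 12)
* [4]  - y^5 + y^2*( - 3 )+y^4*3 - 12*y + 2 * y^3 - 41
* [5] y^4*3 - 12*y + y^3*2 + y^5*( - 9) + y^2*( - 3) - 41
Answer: 3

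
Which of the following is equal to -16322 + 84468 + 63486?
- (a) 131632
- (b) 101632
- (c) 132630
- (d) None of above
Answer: a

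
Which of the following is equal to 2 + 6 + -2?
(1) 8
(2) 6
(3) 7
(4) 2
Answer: 2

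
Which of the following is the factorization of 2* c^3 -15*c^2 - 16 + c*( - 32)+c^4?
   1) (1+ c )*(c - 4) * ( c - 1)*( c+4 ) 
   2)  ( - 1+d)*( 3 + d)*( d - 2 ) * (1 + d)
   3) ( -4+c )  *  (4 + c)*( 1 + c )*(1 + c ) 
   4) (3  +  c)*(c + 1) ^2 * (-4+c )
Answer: 3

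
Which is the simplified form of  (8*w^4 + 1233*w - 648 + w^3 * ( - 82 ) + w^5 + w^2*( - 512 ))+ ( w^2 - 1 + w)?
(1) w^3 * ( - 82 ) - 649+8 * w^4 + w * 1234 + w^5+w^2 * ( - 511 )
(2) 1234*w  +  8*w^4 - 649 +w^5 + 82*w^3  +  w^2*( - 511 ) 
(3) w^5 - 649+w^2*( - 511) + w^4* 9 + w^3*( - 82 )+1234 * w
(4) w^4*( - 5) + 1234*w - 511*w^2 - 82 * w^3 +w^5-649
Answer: 1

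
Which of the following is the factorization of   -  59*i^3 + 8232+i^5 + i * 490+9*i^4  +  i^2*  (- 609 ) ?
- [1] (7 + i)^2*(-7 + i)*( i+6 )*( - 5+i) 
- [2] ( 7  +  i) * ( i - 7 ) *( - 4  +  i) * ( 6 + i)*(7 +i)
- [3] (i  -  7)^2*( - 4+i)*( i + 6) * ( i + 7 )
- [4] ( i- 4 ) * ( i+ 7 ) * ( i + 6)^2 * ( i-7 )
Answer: 2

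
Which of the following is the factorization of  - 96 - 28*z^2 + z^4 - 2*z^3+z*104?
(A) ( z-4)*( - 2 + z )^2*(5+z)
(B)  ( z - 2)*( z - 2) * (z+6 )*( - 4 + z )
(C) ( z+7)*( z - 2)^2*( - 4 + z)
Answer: B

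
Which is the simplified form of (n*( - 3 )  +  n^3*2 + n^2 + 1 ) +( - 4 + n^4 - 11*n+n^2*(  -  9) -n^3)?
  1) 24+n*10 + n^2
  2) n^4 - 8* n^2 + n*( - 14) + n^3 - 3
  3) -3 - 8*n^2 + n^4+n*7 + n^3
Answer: 2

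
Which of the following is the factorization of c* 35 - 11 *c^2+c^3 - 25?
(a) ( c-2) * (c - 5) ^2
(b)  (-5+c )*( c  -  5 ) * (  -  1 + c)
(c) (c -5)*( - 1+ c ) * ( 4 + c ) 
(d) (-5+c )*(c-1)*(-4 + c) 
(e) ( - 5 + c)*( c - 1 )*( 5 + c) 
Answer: b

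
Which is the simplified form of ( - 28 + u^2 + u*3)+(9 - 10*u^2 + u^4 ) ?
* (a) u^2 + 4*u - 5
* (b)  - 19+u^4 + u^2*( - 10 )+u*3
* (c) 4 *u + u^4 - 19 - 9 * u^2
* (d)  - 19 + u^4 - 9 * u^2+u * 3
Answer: d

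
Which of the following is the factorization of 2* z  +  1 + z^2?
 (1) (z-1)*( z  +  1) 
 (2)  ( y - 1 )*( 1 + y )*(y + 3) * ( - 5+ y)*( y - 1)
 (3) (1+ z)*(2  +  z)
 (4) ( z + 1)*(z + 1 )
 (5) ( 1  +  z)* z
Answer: 4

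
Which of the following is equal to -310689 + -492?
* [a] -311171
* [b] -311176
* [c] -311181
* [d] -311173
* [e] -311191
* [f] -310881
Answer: c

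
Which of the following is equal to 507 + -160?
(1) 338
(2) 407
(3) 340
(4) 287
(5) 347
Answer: 5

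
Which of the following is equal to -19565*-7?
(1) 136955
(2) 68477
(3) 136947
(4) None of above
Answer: 1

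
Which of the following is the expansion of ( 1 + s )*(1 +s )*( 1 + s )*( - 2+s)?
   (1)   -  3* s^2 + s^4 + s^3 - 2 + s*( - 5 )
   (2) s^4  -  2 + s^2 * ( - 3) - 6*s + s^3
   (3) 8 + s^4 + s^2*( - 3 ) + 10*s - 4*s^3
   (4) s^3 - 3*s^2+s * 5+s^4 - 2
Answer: 1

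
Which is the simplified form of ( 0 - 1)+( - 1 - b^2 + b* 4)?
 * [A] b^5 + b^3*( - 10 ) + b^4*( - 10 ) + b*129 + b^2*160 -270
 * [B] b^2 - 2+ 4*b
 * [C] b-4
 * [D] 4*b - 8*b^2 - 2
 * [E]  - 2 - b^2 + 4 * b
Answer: E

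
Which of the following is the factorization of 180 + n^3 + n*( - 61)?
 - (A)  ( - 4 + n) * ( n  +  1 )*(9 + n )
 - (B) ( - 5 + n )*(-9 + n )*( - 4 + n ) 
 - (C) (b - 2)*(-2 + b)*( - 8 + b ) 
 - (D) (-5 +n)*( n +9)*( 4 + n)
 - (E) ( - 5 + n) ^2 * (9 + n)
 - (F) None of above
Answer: F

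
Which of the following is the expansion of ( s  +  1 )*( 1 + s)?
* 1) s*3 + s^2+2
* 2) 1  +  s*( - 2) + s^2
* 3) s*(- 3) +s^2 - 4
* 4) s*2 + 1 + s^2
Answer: 4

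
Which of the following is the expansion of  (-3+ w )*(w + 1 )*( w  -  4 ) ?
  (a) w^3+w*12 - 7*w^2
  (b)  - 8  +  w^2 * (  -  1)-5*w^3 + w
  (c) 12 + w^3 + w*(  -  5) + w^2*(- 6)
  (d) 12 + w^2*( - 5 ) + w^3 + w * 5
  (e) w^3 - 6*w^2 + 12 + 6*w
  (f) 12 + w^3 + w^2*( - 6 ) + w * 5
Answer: f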